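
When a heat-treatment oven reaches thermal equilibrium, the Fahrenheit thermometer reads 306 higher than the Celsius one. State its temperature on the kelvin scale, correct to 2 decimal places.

Let x be the Celsius reading; then the Fahrenheit reading is 1.8·x + 32.
(1.8·x + 32) - x = 306  ⇒  (0.8)·x = 274  ⇒  x = 342.5000°C.
In kelvin: 342.5000 + 273.15 = 615.65 K.

615.65 K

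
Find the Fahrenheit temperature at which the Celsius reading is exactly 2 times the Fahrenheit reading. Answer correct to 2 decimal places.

-12.31°F

Let F be the Fahrenheit reading. The Celsius reading is C = 5/9·F - 17.7778.
Require C = 2·F: 5/9·F - 17.7778 = 2·F.
(-13/9)·F = 17.7778  ⇒  F = -12.31.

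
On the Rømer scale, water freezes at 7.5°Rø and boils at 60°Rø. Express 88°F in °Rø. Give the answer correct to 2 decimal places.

23.83°Rø

First in Celsius: (88 - 32) × 5/9 = 31.1111°C.
Linearly onto the Rømer scale: 7.5 + (31.1111 / 100) × (60 - 7.5) = 23.83°Rø.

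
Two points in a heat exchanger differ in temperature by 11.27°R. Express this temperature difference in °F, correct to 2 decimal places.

11.27°F

Rankine and Fahrenheit degrees are the same size, so the interval is unchanged: 11.27.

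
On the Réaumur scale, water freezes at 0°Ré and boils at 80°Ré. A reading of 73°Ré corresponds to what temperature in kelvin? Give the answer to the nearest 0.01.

364.40 K

Linear interpolation between the fixed points: C = (73 - 0) × 100 / (80 - 0) = 91.2500°C.
Then 91.2500 + 273.15 = 364.40 K.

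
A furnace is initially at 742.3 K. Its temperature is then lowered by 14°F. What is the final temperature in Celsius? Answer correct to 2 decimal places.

461.37°C

Initial temperature in Celsius: 742.3 - 273.15 = 469.1500°C.
The 14°F change is an interval, so only the factor 5/9 applies: -14 × 5/9 = -7.7778°C.
Final Celsius temperature: 469.1500 - 7.7778 = 461.3722°C.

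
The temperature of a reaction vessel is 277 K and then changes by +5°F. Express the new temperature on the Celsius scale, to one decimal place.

6.6°C

Initial temperature in Celsius: 277 - 273.15 = 3.8500°C.
The 5°F change is an interval, so only the factor 5/9 applies: +5 × 5/9 = +2.7778°C.
Final Celsius temperature: 3.8500 + 2.7778 = 6.6278°C.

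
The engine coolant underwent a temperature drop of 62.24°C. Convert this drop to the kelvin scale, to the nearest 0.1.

Celsius and kelvin degrees are the same size, so the interval is unchanged: 62.2.

62.2 K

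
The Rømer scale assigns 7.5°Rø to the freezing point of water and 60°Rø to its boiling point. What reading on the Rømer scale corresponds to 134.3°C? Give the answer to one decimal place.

Linearly onto the Rømer scale: 7.5 + (134.3000 / 100) × (60 - 7.5) = 78.0°Rø.

78.0°Rø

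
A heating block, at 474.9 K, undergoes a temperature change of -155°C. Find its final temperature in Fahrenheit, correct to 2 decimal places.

Initial temperature in Celsius: 474.9 - 273.15 = 201.7500°C.
Final Celsius temperature: 201.7500 - 155.0000 = 46.7500°C.
In Fahrenheit: 46.7500 × 1.8 + 32 = 116.15°F.

116.15°F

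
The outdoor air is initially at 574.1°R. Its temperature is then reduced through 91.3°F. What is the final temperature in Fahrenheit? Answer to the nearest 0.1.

Initial temperature in Celsius: (574.1 - 491.67) × 5/9 = 45.7944°C.
The 91.3°F change is an interval, so only the factor 5/9 applies: -91.3 × 5/9 = -50.7222°C.
Final Celsius temperature: 45.7944 - 50.7222 = -4.9278°C.
In Fahrenheit: -4.9278 × 1.8 + 32 = 23.1°F.

23.1°F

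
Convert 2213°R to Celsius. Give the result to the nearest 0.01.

956.29°C

In Celsius: (2213 - 491.67) × 5/9 = 956.2944°C.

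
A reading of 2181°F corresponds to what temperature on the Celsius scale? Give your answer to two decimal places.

1193.89°C

In Celsius: (2181 - 32) × 5/9 = 1193.8889°C.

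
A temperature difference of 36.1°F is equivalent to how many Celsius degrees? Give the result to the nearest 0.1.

Only the scale ratio 5/9 matters for a change in temperature.
36.1 × 5/9 = 20.1.

20.1°C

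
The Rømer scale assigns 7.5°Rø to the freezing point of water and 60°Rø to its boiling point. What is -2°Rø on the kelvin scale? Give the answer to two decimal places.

255.05 K

Linear interpolation between the fixed points: C = (-2 - 7.5) × 100 / (60 - 7.5) = -18.0952°C.
Then -18.0952 + 273.15 = 255.05 K.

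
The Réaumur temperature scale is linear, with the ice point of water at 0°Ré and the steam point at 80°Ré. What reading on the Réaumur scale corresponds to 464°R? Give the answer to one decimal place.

-12.3°Ré

First in Celsius: (464 - 491.67) × 5/9 = -15.3722°C.
Linearly onto the Réaumur scale: 0 + (-15.3722 / 100) × (80 - 0) = -12.3°Ré.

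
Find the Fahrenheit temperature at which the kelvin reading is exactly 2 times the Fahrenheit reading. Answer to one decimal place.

176.8°F

Let F be the Fahrenheit reading. The kelvin reading is K = 5/9·F + 255.372.
Require K = 2·F: 5/9·F + 255.372 = 2·F.
(-13/9)·F = -255.372  ⇒  F = 176.8.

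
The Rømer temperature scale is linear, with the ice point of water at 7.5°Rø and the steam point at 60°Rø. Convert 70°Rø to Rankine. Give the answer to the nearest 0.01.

Linear interpolation between the fixed points: C = (70 - 7.5) × 100 / (60 - 7.5) = 119.0476°C.
Then 119.0476 × 1.8 + 491.67 = 705.96°R.

705.96°R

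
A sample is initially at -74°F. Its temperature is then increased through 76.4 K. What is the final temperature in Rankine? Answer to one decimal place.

523.2°R

Initial temperature in Celsius: (-74 - 32) × 5/9 = -58.8889°C.
The 76.4 K change is an interval; Kelvin and Celsius degrees are the same size, so ΔC = +76.4°C.
Final Celsius temperature: -58.8889 + 76.4000 = 17.5111°C.
In Rankine: 17.5111 × 1.8 + 491.67 = 523.2°R.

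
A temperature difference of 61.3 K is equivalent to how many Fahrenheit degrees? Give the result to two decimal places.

110.34°F

Only the scale ratio 1.8 matters for a change in temperature.
61.3 × 1.8 = 110.34.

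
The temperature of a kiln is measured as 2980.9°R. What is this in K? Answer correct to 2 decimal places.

In Celsius: (2980.9 - 491.67) × 5/9 = 1382.9056°C.
In kelvin: 1382.9056 + 273.15 = 1656.06 K.

1656.06 K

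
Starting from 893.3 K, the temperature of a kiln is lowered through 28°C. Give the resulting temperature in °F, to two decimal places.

1097.87°F

Initial temperature in Celsius: 893.3 - 273.15 = 620.1500°C.
Final Celsius temperature: 620.1500 - 28.0000 = 592.1500°C.
In Fahrenheit: 592.1500 × 1.8 + 32 = 1097.87°F.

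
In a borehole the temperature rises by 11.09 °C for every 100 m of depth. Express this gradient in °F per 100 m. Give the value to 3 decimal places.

The quantity depends on a temperature interval, so only the ratio of degree sizes applies; the offset between the scales is irrelevant.
A change of 1°C is a change of 1.8°F, so 11.09 × 1.8 = 19.962.

19.962 °F/100 m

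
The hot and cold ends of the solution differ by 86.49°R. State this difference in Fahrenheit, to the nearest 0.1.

Rankine and Fahrenheit degrees are the same size, so the interval is unchanged: 86.5.

86.5°F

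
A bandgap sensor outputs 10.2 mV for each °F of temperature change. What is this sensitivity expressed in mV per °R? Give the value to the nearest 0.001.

10.200 mV per °R

The quantity depends on a temperature interval, so only the ratio of degree sizes applies; the offset between the scales is irrelevant.
A change of 1°R is a change of 1°F, so per °R the value is 10.2 × 1 = 10.200.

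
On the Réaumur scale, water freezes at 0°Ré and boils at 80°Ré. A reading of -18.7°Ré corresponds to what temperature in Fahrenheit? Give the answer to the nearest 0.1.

Linear interpolation between the fixed points: C = (-18.7 - 0) × 100 / (80 - 0) = -23.3750°C.
Then -23.3750 × 1.8 + 32 = -10.1°F.

-10.1°F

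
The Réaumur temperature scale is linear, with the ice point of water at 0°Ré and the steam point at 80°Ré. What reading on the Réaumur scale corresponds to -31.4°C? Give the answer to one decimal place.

Linearly onto the Réaumur scale: 0 + (-31.4000 / 100) × (80 - 0) = -25.1°Ré.

-25.1°Ré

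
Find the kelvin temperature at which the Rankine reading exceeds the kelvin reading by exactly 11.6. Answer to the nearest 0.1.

Let K be the kelvin reading. The Rankine reading is R = 1.8·K.
Require R - K = 11.6: (0.8)·K = 11.6.
K = (11.6) / (0.8) = 14.5.

14.5 K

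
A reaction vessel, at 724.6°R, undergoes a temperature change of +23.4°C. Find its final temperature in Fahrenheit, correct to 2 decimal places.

307.05°F

Initial temperature in Celsius: (724.6 - 491.67) × 5/9 = 129.4056°C.
Final Celsius temperature: 129.4056 + 23.4000 = 152.8056°C.
In Fahrenheit: 152.8056 × 1.8 + 32 = 307.05°F.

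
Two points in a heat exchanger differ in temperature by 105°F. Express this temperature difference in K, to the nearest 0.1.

Only the scale ratio 5/9 matters for a change in temperature.
105 × 5/9 = 58.3.

58.3 K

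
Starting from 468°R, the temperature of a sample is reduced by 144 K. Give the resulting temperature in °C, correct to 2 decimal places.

-157.15°C

Initial temperature in Celsius: (468 - 491.67) × 5/9 = -13.1500°C.
The 144 K change is an interval; Kelvin and Celsius degrees are the same size, so ΔC = -144°C.
Final Celsius temperature: -13.1500 - 144.0000 = -157.1500°C.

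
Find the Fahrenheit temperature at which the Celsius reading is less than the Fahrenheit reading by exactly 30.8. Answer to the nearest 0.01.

29.30°F

Let F be the Fahrenheit reading. The Celsius reading is C = 5/9·F - 17.7778.
Require C - F = -30.8: (-4/9)·F - 17.7778 = -30.8.
F = (-30.8 + 17.7778) / (-4/9) = 29.30.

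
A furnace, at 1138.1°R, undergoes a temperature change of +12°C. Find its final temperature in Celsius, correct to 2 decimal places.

Initial temperature in Celsius: (1138.1 - 491.67) × 5/9 = 359.1278°C.
Final Celsius temperature: 359.1278 + 12.0000 = 371.1278°C.

371.13°C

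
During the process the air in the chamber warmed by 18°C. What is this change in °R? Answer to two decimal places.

Only the scale ratio 1.8 matters for a change in temperature.
18 × 1.8 = 32.40.

32.40°R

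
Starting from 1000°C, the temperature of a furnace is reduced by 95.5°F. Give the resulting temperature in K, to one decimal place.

1220.1 K

The 95.5°F change is an interval, so only the factor 5/9 applies: -95.5 × 5/9 = -53.0556°C.
Final Celsius temperature: 1000.0000 - 53.0556 = 946.9444°C.
In kelvin: 946.9444 + 273.15 = 1220.1 K.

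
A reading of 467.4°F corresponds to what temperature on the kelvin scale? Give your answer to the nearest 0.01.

515.04 K

In Celsius: (467.4 - 32) × 5/9 = 241.8889°C.
In kelvin: 241.8889 + 273.15 = 515.04 K.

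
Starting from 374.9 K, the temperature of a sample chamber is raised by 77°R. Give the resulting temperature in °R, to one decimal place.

Initial temperature in Celsius: 374.9 - 273.15 = 101.7500°C.
The 77°R change is an interval, so only the factor 5/9 applies: +77 × 5/9 = +42.7778°C.
Final Celsius temperature: 101.7500 + 42.7778 = 144.5278°C.
In Rankine: 144.5278 × 1.8 + 491.67 = 751.8°R.

751.8°R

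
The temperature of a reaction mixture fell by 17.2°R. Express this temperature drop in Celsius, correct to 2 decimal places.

For a temperature interval the offset drops out; only the factor 5/9 applies.
17.2 × 5/9 = 9.56.

9.56°C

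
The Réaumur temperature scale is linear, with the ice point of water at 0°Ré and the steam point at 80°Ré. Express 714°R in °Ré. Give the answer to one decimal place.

98.8°Ré

First in Celsius: (714 - 491.67) × 5/9 = 123.5167°C.
Linearly onto the Réaumur scale: 0 + (123.5167 / 100) × (80 - 0) = 98.8°Ré.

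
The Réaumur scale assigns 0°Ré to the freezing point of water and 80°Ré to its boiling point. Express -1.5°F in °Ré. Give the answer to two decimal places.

-14.89°Ré

First in Celsius: (-1.5 - 32) × 5/9 = -18.6111°C.
Linearly onto the Réaumur scale: 0 + (-18.6111 / 100) × (80 - 0) = -14.89°Ré.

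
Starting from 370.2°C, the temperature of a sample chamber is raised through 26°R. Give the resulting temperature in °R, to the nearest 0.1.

1184.0°R

The 26°R change is an interval, so only the factor 5/9 applies: +26 × 5/9 = +14.4444°C.
Final Celsius temperature: 370.2000 + 14.4444 = 384.6444°C.
In Rankine: 384.6444 × 1.8 + 491.67 = 1184.0°R.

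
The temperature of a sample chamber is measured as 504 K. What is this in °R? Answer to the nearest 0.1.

907.2°R

In Celsius: 504 - 273.15 = 230.8500°C.
In Rankine: 230.8500 × 1.8 + 491.67 = 907.2°R.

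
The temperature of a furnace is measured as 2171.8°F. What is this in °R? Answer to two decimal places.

In Celsius: (2171.8 - 32) × 5/9 = 1188.7778°C.
In Rankine: 1188.7778 × 1.8 + 491.67 = 2631.47°R.

2631.47°R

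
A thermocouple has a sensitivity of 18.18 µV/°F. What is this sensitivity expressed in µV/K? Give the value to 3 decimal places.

32.724 µV/K

The quantity depends on a temperature interval, so only the ratio of degree sizes applies; the offset between the scales is irrelevant.
A change of 1 K is a change of 1.8°F, so per K the value is 18.18 × 1.8 = 32.724.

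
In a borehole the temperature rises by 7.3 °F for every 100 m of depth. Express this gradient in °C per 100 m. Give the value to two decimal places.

The quantity depends on a temperature interval, so only the ratio of degree sizes applies; the offset between the scales is irrelevant.
A change of 1°F is a change of 5/9°C, so 7.3 × 5/9 = 4.06.

4.06 °C/100 m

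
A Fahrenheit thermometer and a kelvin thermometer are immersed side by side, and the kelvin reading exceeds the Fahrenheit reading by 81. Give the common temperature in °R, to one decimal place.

852.0°R

Let x be the Fahrenheit reading; then the kelvin reading is 5/9·x + 255.372.
(5/9·x + 255.372) - x = 81  ⇒  (-4/9)·x = -174.372  ⇒  x = 392.3375°F.
In Celsius: (392.3375 - 32) × 5/9 = 200.1875°C.
In Rankine: 200.1875 × 1.8 + 491.67 = 852.0°R.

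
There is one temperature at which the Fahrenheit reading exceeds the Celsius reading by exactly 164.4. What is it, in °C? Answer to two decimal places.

165.50°C

Let C be the Celsius reading. The Fahrenheit reading is F = 1.8·C + 32.
Require F - C = 164.4: (0.8)·C + 32 = 164.4.
C = (164.4 - 32) / (0.8) = 165.50.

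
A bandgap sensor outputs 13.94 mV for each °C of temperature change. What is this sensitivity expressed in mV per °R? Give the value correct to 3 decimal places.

7.744 mV per °R

The quantity depends on a temperature interval, so only the ratio of degree sizes applies; the offset between the scales is irrelevant.
A change of 1°R is a change of 5/9°C, so per °R the value is 13.94 × 5/9 = 7.744.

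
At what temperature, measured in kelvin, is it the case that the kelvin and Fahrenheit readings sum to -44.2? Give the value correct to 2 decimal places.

148.38 K

Let K be the kelvin reading. The Fahrenheit reading is F = 1.8·K - 459.67.
Require K + F = -44.2: (2.8)·K - 459.67 = -44.2.
K = (-44.2 + 459.67) / (2.8) = 148.38.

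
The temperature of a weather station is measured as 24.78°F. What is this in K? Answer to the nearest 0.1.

269.1 K

In Celsius: (24.78 - 32) × 5/9 = -4.0111°C.
In kelvin: -4.0111 + 273.15 = 269.1 K.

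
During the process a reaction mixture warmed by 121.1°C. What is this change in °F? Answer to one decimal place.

218.0°F

Only the scale ratio 1.8 matters for a change in temperature.
121.1 × 1.8 = 218.0.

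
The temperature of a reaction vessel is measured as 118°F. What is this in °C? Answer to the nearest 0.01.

47.78°C

In Celsius: (118 - 32) × 5/9 = 47.7778°C.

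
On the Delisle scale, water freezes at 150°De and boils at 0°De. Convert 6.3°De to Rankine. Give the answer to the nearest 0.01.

664.11°R

Linear interpolation between the fixed points: C = (6.3 - 150) × 100 / (0 - 150) = 95.8000°C.
Then 95.8000 × 1.8 + 491.67 = 664.11°R.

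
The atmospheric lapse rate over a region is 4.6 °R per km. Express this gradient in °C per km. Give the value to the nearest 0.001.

2.556 °C/km

Since only a temperature interval is involved, the additive offset between the scales drops out.
A change of 1°R is a change of 5/9°C, so 4.6 × 5/9 = 2.556.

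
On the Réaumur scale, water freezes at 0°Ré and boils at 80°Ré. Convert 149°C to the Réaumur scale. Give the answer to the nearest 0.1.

119.2°Ré

Linearly onto the Réaumur scale: 0 + (149.0000 / 100) × (80 - 0) = 119.2°Ré.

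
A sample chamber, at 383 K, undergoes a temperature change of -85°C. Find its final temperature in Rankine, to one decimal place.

Initial temperature in Celsius: 383 - 273.15 = 109.8500°C.
Final Celsius temperature: 109.8500 - 85.0000 = 24.8500°C.
In Rankine: 24.8500 × 1.8 + 491.67 = 536.4°R.

536.4°R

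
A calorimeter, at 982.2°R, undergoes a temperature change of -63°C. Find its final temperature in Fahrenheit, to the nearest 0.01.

Initial temperature in Celsius: (982.2 - 491.67) × 5/9 = 272.5167°C.
Final Celsius temperature: 272.5167 - 63.0000 = 209.5167°C.
In Fahrenheit: 209.5167 × 1.8 + 32 = 409.13°F.

409.13°F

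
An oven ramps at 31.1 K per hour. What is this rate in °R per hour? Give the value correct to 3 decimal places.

55.980 °R/hour

The quantity depends on a temperature interval, so only the ratio of degree sizes applies; the offset between the scales is irrelevant.
A change of 1 K is a change of 1.8°R, so 31.1 × 1.8 = 55.980.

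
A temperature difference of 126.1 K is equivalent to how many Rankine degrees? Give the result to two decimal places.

An interval of 1 K corresponds to 1.8°R.
126.1 × 1.8 = 226.98.

226.98°R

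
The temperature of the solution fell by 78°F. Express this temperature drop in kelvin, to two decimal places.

Only the scale ratio 5/9 matters for a change in temperature.
78 × 5/9 = 43.33.

43.33 K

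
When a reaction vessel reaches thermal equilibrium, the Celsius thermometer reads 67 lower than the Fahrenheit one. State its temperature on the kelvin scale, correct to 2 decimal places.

Let x be the Fahrenheit reading; then the Celsius reading is 5/9·x - 17.7778.
(5/9·x - 17.7778) - x = -67  ⇒  (-4/9)·x = -49.2222  ⇒  x = 110.7500°F.
In Celsius: (110.75 - 32) × 5/9 = 43.7500°C.
In kelvin: 43.7500 + 273.15 = 316.90 K.

316.90 K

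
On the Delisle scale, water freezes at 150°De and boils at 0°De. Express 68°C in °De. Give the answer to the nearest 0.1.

48.0°De

Linearly onto the Delisle scale: 150 + (68.0000 / 100) × (0 - 150) = 48.0°De.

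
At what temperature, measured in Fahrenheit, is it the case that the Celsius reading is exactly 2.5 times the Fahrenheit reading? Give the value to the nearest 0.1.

Let F be the Fahrenheit reading. The Celsius reading is C = 5/9·F - 17.7778.
Require C = 2.5·F: 5/9·F - 17.7778 = 2.5·F.
(-35/18)·F = 17.7778  ⇒  F = -9.1.

-9.1°F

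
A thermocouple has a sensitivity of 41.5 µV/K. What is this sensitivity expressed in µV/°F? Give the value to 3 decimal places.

The quantity depends on a temperature interval, so only the ratio of degree sizes applies; the offset between the scales is irrelevant.
A change of 1°F is a change of 5/9 K, so per °F the value is 41.5 × 5/9 = 23.056.

23.056 µV/°F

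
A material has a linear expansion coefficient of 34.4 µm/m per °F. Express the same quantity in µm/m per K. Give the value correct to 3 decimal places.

61.920 µm/m per K

Since only a temperature interval is involved, the additive offset between the scales drops out.
A change of 1 K is a change of 1.8°F, so per K the value is 34.4 × 1.8 = 61.920.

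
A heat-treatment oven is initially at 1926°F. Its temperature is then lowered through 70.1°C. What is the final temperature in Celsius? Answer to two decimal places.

982.12°C

Initial temperature in Celsius: (1926 - 32) × 5/9 = 1052.2222°C.
Final Celsius temperature: 1052.2222 - 70.1000 = 982.1222°C.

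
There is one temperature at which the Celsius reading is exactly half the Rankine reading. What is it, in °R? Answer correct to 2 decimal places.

4916.70°R

Let R be the Rankine reading. The Celsius reading is C = 5/9·R - 273.15.
Require C = 0.5·R: 5/9·R - 273.15 = 0.5·R.
(1/18)·R = 273.15  ⇒  R = 4916.70.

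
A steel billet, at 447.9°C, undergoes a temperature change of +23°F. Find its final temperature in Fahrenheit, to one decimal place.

861.2°F

The 23°F change is an interval, so only the factor 5/9 applies: +23 × 5/9 = +12.7778°C.
Final Celsius temperature: 447.9000 + 12.7778 = 460.6778°C.
In Fahrenheit: 460.6778 × 1.8 + 32 = 861.2°F.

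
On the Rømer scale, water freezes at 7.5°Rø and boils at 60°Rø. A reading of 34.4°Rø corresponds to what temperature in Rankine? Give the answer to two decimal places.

Linear interpolation between the fixed points: C = (34.4 - 7.5) × 100 / (60 - 7.5) = 51.2381°C.
Then 51.2381 × 1.8 + 491.67 = 583.90°R.

583.90°R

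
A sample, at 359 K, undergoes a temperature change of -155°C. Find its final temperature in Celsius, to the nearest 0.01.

-69.15°C

Initial temperature in Celsius: 359 - 273.15 = 85.8500°C.
Final Celsius temperature: 85.8500 - 155.0000 = -69.1500°C.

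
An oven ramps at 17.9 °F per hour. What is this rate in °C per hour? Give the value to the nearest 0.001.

9.944 °C/hour

The quantity depends on a temperature interval, so only the ratio of degree sizes applies; the offset between the scales is irrelevant.
A change of 1°F is a change of 5/9°C, so 17.9 × 5/9 = 9.944.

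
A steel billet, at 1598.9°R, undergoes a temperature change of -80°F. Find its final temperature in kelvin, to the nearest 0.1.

Initial temperature in Celsius: (1598.9 - 491.67) × 5/9 = 615.1278°C.
The 80°F change is an interval, so only the factor 5/9 applies: -80 × 5/9 = -44.4444°C.
Final Celsius temperature: 615.1278 - 44.4444 = 570.6833°C.
In kelvin: 570.6833 + 273.15 = 843.8 K.

843.8 K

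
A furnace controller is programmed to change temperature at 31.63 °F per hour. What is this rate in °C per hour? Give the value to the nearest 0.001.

17.572 °C/hour

Since only a temperature interval is involved, the additive offset between the scales drops out.
A change of 1°F is a change of 5/9°C, so 31.63 × 5/9 = 17.572.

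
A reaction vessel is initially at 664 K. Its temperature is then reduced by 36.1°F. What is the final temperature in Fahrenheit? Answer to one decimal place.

Initial temperature in Celsius: 664 - 273.15 = 390.8500°C.
The 36.1°F change is an interval, so only the factor 5/9 applies: -36.1 × 5/9 = -20.0556°C.
Final Celsius temperature: 390.8500 - 20.0556 = 370.7944°C.
In Fahrenheit: 370.7944 × 1.8 + 32 = 699.4°F.

699.4°F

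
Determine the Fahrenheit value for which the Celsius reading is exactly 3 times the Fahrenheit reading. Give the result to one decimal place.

-7.3°F

Let F be the Fahrenheit reading. The Celsius reading is C = 5/9·F - 17.7778.
Require C = 3·F: 5/9·F - 17.7778 = 3·F.
(-22/9)·F = 17.7778  ⇒  F = -7.3.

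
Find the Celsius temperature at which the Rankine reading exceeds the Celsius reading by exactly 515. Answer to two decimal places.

29.16°C

Let C be the Celsius reading. The Rankine reading is R = 1.8·C + 491.67.
Require R - C = 515: (0.8)·C + 491.67 = 515.
C = (515 - 491.67) / (0.8) = 29.16.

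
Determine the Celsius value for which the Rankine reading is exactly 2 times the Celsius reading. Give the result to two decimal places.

Let C be the Celsius reading. The Rankine reading is R = 1.8·C + 491.67.
Require R = 2·C: 1.8·C + 491.67 = 2·C.
(-0.2)·C = -491.67  ⇒  C = 2458.35.

2458.35°C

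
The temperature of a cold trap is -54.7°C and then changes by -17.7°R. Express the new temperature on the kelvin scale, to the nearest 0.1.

The 17.7°R change is an interval, so only the factor 5/9 applies: -17.7 × 5/9 = -9.8333°C.
Final Celsius temperature: -54.7000 - 9.8333 = -64.5333°C.
In kelvin: -64.5333 + 273.15 = 208.6 K.

208.6 K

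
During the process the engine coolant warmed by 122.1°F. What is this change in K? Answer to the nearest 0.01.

67.83 K

An interval of 1°F corresponds to 5/9 K.
122.1 × 5/9 = 67.83.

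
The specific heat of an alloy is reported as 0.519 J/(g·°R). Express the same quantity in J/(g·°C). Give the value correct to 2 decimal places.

Since only a temperature interval is involved, the additive offset between the scales drops out.
A change of 1°C is a change of 1.8°R, so per °C the value is 0.519 × 1.8 = 0.93.

0.93 J/(g·°C)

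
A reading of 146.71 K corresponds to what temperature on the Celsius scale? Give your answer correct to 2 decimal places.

In Celsius: 146.71 - 273.15 = -126.4400°C.

-126.44°C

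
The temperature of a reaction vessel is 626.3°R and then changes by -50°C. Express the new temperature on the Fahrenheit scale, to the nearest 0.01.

76.63°F

Initial temperature in Celsius: (626.3 - 491.67) × 5/9 = 74.7944°C.
Final Celsius temperature: 74.7944 - 50.0000 = 24.7944°C.
In Fahrenheit: 24.7944 × 1.8 + 32 = 76.63°F.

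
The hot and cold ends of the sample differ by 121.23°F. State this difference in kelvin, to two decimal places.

Only the scale ratio 5/9 matters for a change in temperature.
121.23 × 5/9 = 67.35.

67.35 K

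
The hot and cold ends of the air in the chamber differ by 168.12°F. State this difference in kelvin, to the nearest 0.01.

For a temperature interval the offset drops out; only the factor 5/9 applies.
168.12 × 5/9 = 93.40.

93.40 K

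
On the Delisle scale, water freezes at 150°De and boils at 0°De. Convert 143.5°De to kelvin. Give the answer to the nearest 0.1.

Linear interpolation between the fixed points: C = (143.5 - 150) × 100 / (0 - 150) = 4.3333°C.
Then 4.3333 + 273.15 = 277.5 K.

277.5 K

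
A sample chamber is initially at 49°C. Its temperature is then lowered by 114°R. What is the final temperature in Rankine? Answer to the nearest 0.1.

The 114°R change is an interval, so only the factor 5/9 applies: -114 × 5/9 = -63.3333°C.
Final Celsius temperature: 49.0000 - 63.3333 = -14.3333°C.
In Rankine: -14.3333 × 1.8 + 491.67 = 465.9°R.

465.9°R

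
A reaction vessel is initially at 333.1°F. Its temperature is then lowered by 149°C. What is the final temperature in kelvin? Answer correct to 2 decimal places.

Initial temperature in Celsius: (333.1 - 32) × 5/9 = 167.2778°C.
Final Celsius temperature: 167.2778 - 149.0000 = 18.2778°C.
In kelvin: 18.2778 + 273.15 = 291.43 K.

291.43 K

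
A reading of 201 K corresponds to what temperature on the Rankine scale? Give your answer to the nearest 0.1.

In Celsius: 201 - 273.15 = -72.1500°C.
In Rankine: -72.1500 × 1.8 + 491.67 = 361.8°R.

361.8°R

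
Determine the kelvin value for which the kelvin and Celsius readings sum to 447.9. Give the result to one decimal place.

360.5 K

Let K be the kelvin reading. The Celsius reading is C = 1·K - 273.15.
Require K + C = 447.9: (2)·K - 273.15 = 447.9.
K = (447.9 + 273.15) / (2) = 360.5.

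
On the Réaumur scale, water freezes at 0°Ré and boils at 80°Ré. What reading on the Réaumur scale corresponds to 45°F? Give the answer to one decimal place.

5.8°Ré

First in Celsius: (45 - 32) × 5/9 = 7.2222°C.
Linearly onto the Réaumur scale: 0 + (7.2222 / 100) × (80 - 0) = 5.8°Ré.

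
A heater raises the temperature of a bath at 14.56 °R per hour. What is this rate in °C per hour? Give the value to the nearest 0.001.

8.089 °C/hour

Since only a temperature interval is involved, the additive offset between the scales drops out.
A change of 1°R is a change of 5/9°C, so 14.56 × 5/9 = 8.089.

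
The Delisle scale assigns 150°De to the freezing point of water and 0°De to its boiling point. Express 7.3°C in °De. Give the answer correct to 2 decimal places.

Linearly onto the Delisle scale: 150 + (7.3000 / 100) × (0 - 150) = 139.05°De.

139.05°De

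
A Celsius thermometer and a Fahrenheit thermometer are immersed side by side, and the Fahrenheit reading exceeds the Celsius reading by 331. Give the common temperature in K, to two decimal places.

646.90 K

Let x be the Celsius reading; then the Fahrenheit reading is 1.8·x + 32.
(1.8·x + 32) - x = 331  ⇒  (0.8)·x = 299  ⇒  x = 373.7500°C.
In kelvin: 373.7500 + 273.15 = 646.90 K.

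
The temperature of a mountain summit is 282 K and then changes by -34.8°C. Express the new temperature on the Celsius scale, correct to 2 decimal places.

-25.95°C

Initial temperature in Celsius: 282 - 273.15 = 8.8500°C.
Final Celsius temperature: 8.8500 - 34.8000 = -25.9500°C.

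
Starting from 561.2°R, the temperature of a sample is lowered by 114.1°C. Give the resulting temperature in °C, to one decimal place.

Initial temperature in Celsius: (561.2 - 491.67) × 5/9 = 38.6278°C.
Final Celsius temperature: 38.6278 - 114.1000 = -75.4722°C.

-75.5°C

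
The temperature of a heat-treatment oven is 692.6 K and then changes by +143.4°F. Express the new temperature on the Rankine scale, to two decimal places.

Initial temperature in Celsius: 692.6 - 273.15 = 419.4500°C.
The 143.4°F change is an interval, so only the factor 5/9 applies: +143.4 × 5/9 = +79.6667°C.
Final Celsius temperature: 419.4500 + 79.6667 = 499.1167°C.
In Rankine: 499.1167 × 1.8 + 491.67 = 1390.08°R.

1390.08°R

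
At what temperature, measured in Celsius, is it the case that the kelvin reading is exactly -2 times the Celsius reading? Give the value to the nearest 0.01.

-91.05°C

Let C be the Celsius reading. The kelvin reading is K = 1·C + 273.15.
Require K = -2·C: 1·C + 273.15 = -2·C.
(3)·C = -273.15  ⇒  C = -91.05.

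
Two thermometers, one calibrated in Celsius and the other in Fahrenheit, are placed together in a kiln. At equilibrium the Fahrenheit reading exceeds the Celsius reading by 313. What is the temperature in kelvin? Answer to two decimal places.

624.40 K

Let x be the Celsius reading; then the Fahrenheit reading is 1.8·x + 32.
(1.8·x + 32) - x = 313  ⇒  (0.8)·x = 281  ⇒  x = 351.2500°C.
In kelvin: 351.2500 + 273.15 = 624.40 K.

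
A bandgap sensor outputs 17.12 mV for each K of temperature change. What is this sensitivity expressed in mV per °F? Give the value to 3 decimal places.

Since only a temperature interval is involved, the additive offset between the scales drops out.
A change of 1°F is a change of 5/9 K, so per °F the value is 17.12 × 5/9 = 9.511.

9.511 mV per °F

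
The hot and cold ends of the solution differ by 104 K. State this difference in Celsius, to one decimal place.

Kelvin and Celsius degrees are the same size, so the interval is unchanged: 104.0.

104.0°C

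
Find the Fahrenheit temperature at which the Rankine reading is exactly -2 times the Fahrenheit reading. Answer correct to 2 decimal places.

-153.22°F

Let F be the Fahrenheit reading. The Rankine reading is R = 1·F + 459.67.
Require R = -2·F: 1·F + 459.67 = -2·F.
(3)·F = -459.67  ⇒  F = -153.22.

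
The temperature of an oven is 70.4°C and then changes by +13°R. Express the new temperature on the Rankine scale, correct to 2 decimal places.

631.39°R

The 13°R change is an interval, so only the factor 5/9 applies: +13 × 5/9 = +7.2222°C.
Final Celsius temperature: 70.4000 + 7.2222 = 77.6222°C.
In Rankine: 77.6222 × 1.8 + 491.67 = 631.39°R.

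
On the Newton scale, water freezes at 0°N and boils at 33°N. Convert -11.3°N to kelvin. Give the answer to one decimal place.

238.9 K

Linear interpolation between the fixed points: C = (-11.3 - 0) × 100 / (33 - 0) = -34.2424°C.
Then -34.2424 + 273.15 = 238.9 K.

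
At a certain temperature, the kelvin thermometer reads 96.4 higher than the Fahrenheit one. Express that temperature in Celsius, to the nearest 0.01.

Let x be the Fahrenheit reading; then the kelvin reading is 5/9·x + 255.372.
(5/9·x + 255.372) - x = 96.4  ⇒  (-4/9)·x = -158.972  ⇒  x = 357.6875°F.
In Celsius: (357.6875 - 32) × 5/9 = 180.94°C.

180.94°C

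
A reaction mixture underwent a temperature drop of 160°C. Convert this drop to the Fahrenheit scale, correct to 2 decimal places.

288.00°F

An interval of 1°C corresponds to 1.8°F.
160 × 1.8 = 288.00.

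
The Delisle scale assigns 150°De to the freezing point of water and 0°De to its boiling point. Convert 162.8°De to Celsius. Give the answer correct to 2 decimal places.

-8.53°C

Linear interpolation between the fixed points: C = (162.8 - 150) × 100 / (0 - 150) = -8.5333°C.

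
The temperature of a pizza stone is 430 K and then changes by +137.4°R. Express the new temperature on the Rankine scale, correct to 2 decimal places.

911.40°R

Initial temperature in Celsius: 430 - 273.15 = 156.8500°C.
The 137.4°R change is an interval, so only the factor 5/9 applies: +137.4 × 5/9 = +76.3333°C.
Final Celsius temperature: 156.8500 + 76.3333 = 233.1833°C.
In Rankine: 233.1833 × 1.8 + 491.67 = 911.40°R.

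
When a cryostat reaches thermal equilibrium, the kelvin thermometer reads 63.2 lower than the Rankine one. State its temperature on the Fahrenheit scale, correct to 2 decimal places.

-317.47°F

Let x be the Rankine reading; then the kelvin reading is 5/9·x.
(5/9·x) - x = -63.2  ⇒  (-4/9)·x = -63.2  ⇒  x = 142.2000°R.
In Celsius: (142.2 - 491.67) × 5/9 = -194.1500°C.
In Fahrenheit: -194.1500 × 1.8 + 32 = -317.47°F.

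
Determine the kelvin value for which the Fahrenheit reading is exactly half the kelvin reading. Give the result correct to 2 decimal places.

353.59 K

Let K be the kelvin reading. The Fahrenheit reading is F = 1.8·K - 459.67.
Require F = 0.5·K: 1.8·K - 459.67 = 0.5·K.
(1.3)·K = 459.67  ⇒  K = 353.59.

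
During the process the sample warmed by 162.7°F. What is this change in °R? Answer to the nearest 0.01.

Fahrenheit and Rankine degrees are the same size, so the interval is unchanged: 162.70.

162.70°R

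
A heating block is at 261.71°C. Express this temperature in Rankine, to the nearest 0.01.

962.75°R

In Rankine: 261.7100 × 1.8 + 491.67 = 962.75°R.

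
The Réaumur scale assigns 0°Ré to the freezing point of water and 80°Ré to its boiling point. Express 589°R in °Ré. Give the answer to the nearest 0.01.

First in Celsius: (589 - 491.67) × 5/9 = 54.0722°C.
Linearly onto the Réaumur scale: 0 + (54.0722 / 100) × (80 - 0) = 43.26°Ré.

43.26°Ré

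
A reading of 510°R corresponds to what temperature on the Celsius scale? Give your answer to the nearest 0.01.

In Celsius: (510 - 491.67) × 5/9 = 10.1833°C.

10.18°C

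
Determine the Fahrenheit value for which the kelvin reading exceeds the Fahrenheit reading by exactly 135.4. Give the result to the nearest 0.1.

269.9°F

Let F be the Fahrenheit reading. The kelvin reading is K = 5/9·F + 255.372.
Require K - F = 135.4: (-4/9)·F + 255.372 = 135.4.
F = (135.4 - 255.372) / (-4/9) = 269.9.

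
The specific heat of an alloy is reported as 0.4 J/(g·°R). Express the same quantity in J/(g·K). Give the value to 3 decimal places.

Since only a temperature interval is involved, the additive offset between the scales drops out.
A change of 1 K is a change of 1.8°R, so per K the value is 0.4 × 1.8 = 0.720.

0.720 J/(g·K)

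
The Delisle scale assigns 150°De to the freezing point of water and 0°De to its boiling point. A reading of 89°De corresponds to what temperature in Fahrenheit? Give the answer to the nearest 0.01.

Linear interpolation between the fixed points: C = (89 - 150) × 100 / (0 - 150) = 40.6667°C.
Then 40.6667 × 1.8 + 32 = 105.20°F.

105.20°F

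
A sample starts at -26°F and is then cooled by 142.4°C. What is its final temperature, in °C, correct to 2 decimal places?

Initial temperature in Celsius: (-26 - 32) × 5/9 = -32.2222°C.
Final Celsius temperature: -32.2222 - 142.4000 = -174.6222°C.

-174.62°C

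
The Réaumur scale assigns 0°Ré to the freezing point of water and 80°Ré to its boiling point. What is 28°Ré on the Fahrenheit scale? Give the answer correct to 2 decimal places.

95.00°F

Linear interpolation between the fixed points: C = (28 - 0) × 100 / (80 - 0) = 35.0000°C.
Then 35.0000 × 1.8 + 32 = 95.00°F.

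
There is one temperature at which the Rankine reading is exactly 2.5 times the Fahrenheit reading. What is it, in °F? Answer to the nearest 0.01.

Let F be the Fahrenheit reading. The Rankine reading is R = 1·F + 459.67.
Require R = 2.5·F: 1·F + 459.67 = 2.5·F.
(-1.5)·F = -459.67  ⇒  F = 306.45.

306.45°F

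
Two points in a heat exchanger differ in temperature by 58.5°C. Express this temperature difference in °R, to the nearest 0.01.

An interval of 1°C corresponds to 1.8°R.
58.5 × 1.8 = 105.30.

105.30°R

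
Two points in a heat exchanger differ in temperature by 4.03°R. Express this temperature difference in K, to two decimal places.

2.24 K

For a temperature interval the offset drops out; only the factor 5/9 applies.
4.03 × 5/9 = 2.24.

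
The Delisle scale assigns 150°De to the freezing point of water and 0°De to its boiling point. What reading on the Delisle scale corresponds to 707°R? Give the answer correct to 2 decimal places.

-29.44°De

First in Celsius: (707 - 491.67) × 5/9 = 119.6278°C.
Linearly onto the Delisle scale: 150 + (119.6278 / 100) × (0 - 150) = -29.44°De.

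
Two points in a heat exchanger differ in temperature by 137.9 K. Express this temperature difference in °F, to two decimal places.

An interval of 1 K corresponds to 1.8°F.
137.9 × 1.8 = 248.22.

248.22°F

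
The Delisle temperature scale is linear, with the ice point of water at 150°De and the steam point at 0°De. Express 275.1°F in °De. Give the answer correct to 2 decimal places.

First in Celsius: (275.1 - 32) × 5/9 = 135.0556°C.
Linearly onto the Delisle scale: 150 + (135.0556 / 100) × (0 - 150) = -52.58°De.

-52.58°De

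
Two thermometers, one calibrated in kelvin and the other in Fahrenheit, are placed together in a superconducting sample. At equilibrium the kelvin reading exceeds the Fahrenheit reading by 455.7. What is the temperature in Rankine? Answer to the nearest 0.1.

8.9°R

Let x be the kelvin reading; then the Fahrenheit reading is 1.8·x - 459.67.
(1.8·x - 459.67) - x = -455.7  ⇒  (0.8)·x = 3.97  ⇒  x = 4.9625 K.
In Celsius: 4.9625 - 273.15 = -268.1875°C.
In Rankine: -268.1875 × 1.8 + 491.67 = 8.9°R.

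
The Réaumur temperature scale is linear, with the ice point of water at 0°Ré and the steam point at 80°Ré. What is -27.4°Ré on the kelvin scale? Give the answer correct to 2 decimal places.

Linear interpolation between the fixed points: C = (-27.4 - 0) × 100 / (80 - 0) = -34.2500°C.
Then -34.2500 + 273.15 = 238.90 K.

238.90 K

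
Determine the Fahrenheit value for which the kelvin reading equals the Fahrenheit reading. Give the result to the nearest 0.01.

Let F be the Fahrenheit reading. The kelvin reading is K = 5/9·F + 255.372.
Set K = F: 5/9·F + 255.372 = F.
(-4/9)·F = -255.372  ⇒  F = 574.59.

574.59°F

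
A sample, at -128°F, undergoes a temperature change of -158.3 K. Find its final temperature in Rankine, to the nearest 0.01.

46.73°R

Initial temperature in Celsius: (-128 - 32) × 5/9 = -88.8889°C.
The 158.3 K change is an interval; Kelvin and Celsius degrees are the same size, so ΔC = -158.3°C.
Final Celsius temperature: -88.8889 - 158.3000 = -247.1889°C.
In Rankine: -247.1889 × 1.8 + 491.67 = 46.73°R.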